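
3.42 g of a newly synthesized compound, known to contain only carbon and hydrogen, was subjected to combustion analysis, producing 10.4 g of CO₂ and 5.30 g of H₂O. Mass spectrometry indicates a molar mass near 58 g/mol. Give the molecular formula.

mol C = 10.4 g CO₂ ÷ 44.009 g/mol = 0.2363 mol
mol H = 2 × 5.30 g H₂O ÷ 18.015 g/mol = 0.5884 mol
Divide by the smallest (0.2363 mol): C 1.000, H 2.490
Multiplying each by 2 gives whole numbers: C 2.00, H 4.98
Empirical formula: C2H5
Empirical-formula mass = 29.06 g/mol; 58 ÷ 29.06 ≈ 2, so the molecular formula is C4H10.

C4H10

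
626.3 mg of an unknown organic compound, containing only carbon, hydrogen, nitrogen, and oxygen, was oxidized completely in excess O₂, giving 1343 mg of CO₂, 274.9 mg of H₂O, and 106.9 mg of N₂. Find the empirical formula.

C4H4NO

mol C = 1.343 g CO₂ ÷ 44.009 g/mol = 0.030516 mol
mol H = 2 × 0.2749 g H₂O ÷ 18.015 g/mol = 0.030519 mol
mol N = 2 × 0.1069 g N₂ ÷ 28.014 g/mol = 0.0076319 mol
mass O = 0.6263 − (0.36653 + 0.030763 + 0.10690) = 0.12210 g → mol O = 0.12210 ÷ 15.999 = 0.0076319 mol
Divide by the smallest (0.0076319 mol): C 3.999, H 3.999, N 1.000, O 1.000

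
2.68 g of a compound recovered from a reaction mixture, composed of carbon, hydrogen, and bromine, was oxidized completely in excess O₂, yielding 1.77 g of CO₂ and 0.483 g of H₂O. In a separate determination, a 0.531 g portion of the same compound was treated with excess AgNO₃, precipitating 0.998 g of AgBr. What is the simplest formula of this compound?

C3H4Br2

mol C = 1.77 g CO₂ ÷ 44.009 g/mol = 0.04022 mol
mol H = 2 × 0.483 g H₂O ÷ 18.015 g/mol = 0.05362 mol
From the AgBr data: mol Br per gram of compound = (0.998 ÷ 187.772) ÷ 0.531 = 0.01001 mol/g, so in the 2.68 g combustion sample mol Br = 0.02683 mol
Divide by the smallest (0.02683 mol): C 1.499, H 1.999, Br 1.000
Multiplying each by 2 gives whole numbers: C 3.00, H 4.00, Br 2.00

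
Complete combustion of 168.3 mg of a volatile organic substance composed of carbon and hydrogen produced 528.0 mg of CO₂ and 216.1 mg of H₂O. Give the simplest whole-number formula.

CH2

mol C = 0.5280 g CO₂ ÷ 44.009 g/mol = 0.011998 mol
mol H = 2 × 0.2161 g H₂O ÷ 18.015 g/mol = 0.023991 mol
Divide by the smallest (0.011998 mol): C 1.000, H 2.000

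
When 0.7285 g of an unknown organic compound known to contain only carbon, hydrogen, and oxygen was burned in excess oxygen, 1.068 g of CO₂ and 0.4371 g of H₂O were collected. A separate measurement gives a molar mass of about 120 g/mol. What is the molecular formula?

C4H8O4

mol C = 1.068 g CO₂ ÷ 44.009 g/mol = 0.024268 mol
mol H = 2 × 0.4371 g H₂O ÷ 18.015 g/mol = 0.048526 mol
mass O = 0.7285 − (0.29148 + 0.048914) = 0.38811 g → mol O = 0.38811 ÷ 15.999 = 0.024258 mol
Divide by the smallest (0.024258 mol): C 1.000, H 2.000, O 1.000
Empirical formula: CH2O
Empirical-formula mass = 30.03 g/mol; 120 ÷ 30.03 ≈ 4, so the molecular formula is C4H8O4.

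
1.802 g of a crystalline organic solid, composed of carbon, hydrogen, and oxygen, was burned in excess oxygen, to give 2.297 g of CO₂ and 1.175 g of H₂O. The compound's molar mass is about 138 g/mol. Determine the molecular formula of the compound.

C4H10O5

mol C = 2.297 g CO₂ ÷ 44.009 g/mol = 0.052194 mol
mol H = 2 × 1.175 g H₂O ÷ 18.015 g/mol = 0.13045 mol
mass O = 1.802 − (0.62690 + 0.13149) = 1.0436 g → mol O = 1.0436 ÷ 15.999 = 0.065230 mol
Divide by the smallest (0.052194 mol): C 1.000, H 2.499, O 1.250
Multiplying each by 4 gives whole numbers: C 4.00, H 10.00, O 5.00
Empirical formula: C4H10O5
Empirical-formula mass = 138.12 g/mol; 138 ÷ 138.12 ≈ 1, so the molecular formula is C4H10O5.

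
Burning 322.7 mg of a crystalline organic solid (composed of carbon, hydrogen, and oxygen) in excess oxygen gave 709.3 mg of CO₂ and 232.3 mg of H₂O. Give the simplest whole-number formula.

C5H8O2

mol C = 0.7093 g CO₂ ÷ 44.009 g/mol = 0.016117 mol
mol H = 2 × 0.2323 g H₂O ÷ 18.015 g/mol = 0.025790 mol
mass O = 0.3227 − (0.19358 + 0.025996) = 0.10312 g → mol O = 0.10312 ÷ 15.999 = 0.0064455 mol
Divide by the smallest (0.0064455 mol): C 2.501, H 4.001, O 1.000
Multiplying each by 2 gives whole numbers: C 5.00, H 8.00, O 2.00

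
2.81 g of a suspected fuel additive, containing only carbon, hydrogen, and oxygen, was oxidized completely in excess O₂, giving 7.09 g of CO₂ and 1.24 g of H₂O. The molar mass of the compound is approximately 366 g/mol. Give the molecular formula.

C21H18O6

mol C = 7.09 g CO₂ ÷ 44.009 g/mol = 0.1611 mol
mol H = 2 × 1.24 g H₂O ÷ 18.015 g/mol = 0.1377 mol
mass O = 2.81 − (1.935 + 0.1388) = 0.7362 g → mol O = 0.7362 ÷ 15.999 = 0.04602 mol
Divide by the smallest (0.04602 mol): C 3.501, H 2.992, O 1.000
Multiplying each by 2 gives whole numbers: C 7.00, H 5.98, O 2.00
Empirical formula: C7H6O2
Empirical-formula mass = 122.12 g/mol; 366 ÷ 122.12 ≈ 3, so the molecular formula is C21H18O6.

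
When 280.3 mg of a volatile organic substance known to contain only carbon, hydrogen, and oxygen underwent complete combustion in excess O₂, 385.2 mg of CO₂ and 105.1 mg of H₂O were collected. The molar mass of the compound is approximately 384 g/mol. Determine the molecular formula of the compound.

C12H16O14

mol C = 0.3852 g CO₂ ÷ 44.009 g/mol = 0.0087528 mol
mol H = 2 × 0.1051 g H₂O ÷ 18.015 g/mol = 0.011668 mol
mass O = 0.2803 − (0.10513 + 0.011761) = 0.16341 g → mol O = 0.16341 ÷ 15.999 = 0.010214 mol
Divide by the smallest (0.0087528 mol): C 1.000, H 1.333, O 1.167
Multiplying each by 6 gives whole numbers: C 6.00, H 8.00, O 7.00
Empirical formula: C6H8O7
Empirical-formula mass = 192.12 g/mol; 384 ÷ 192.12 ≈ 2, so the molecular formula is C12H16O14.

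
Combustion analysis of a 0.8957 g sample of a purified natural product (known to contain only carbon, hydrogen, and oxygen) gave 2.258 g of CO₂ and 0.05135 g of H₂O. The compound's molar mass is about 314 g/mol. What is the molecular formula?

C18H2O6

mol C = 2.258 g CO₂ ÷ 44.009 g/mol = 0.051308 mol
mol H = 2 × 0.05135 g H₂O ÷ 18.015 g/mol = 0.0057008 mol
mass O = 0.8957 − (0.61626 + 0.0057464) = 0.27370 g → mol O = 0.27370 ÷ 15.999 = 0.017107 mol
Divide by the smallest (0.0057008 mol): C 9.000, H 1.000, O 3.001
Empirical formula: C9HO3
Empirical-formula mass = 157.10 g/mol; 314 ÷ 157.10 ≈ 2, so the molecular formula is C18H2O6.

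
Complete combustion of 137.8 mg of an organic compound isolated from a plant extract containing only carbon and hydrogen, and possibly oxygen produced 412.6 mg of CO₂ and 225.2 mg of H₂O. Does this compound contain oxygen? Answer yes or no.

mol C = 0.4126 g CO₂ ÷ 44.009 g/mol = 0.0093754 mol
mol H = 2 × 0.2252 g H₂O ÷ 18.015 g/mol = 0.025001 mol
C and H together account for 0.13781 g — essentially the entire 0.1378 g sample — so the compound contains no oxygen.

no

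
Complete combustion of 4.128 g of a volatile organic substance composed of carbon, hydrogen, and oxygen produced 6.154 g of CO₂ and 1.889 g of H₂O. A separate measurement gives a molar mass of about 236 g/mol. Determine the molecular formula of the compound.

mol C = 6.154 g CO₂ ÷ 44.009 g/mol = 0.13984 mol
mol H = 2 × 1.889 g H₂O ÷ 18.015 g/mol = 0.20971 mol
mass O = 4.128 − (1.6796 + 0.21139) = 2.2370 g → mol O = 2.2370 ÷ 15.999 = 0.13982 mol
Divide by the smallest (0.13982 mol): C 1.000, H 1.500, O 1.000
Multiplying each by 2 gives whole numbers: C 2.00, H 3.00, O 2.00
Empirical formula: C2H3O2
Empirical-formula mass = 59.04 g/mol; 236 ÷ 59.04 ≈ 4, so the molecular formula is C8H12O8.

C8H12O8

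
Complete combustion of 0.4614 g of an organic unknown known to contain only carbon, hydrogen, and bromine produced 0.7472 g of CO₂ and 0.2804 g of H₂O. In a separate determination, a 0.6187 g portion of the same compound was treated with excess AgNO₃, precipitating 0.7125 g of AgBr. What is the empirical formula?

mol C = 0.7472 g CO₂ ÷ 44.009 g/mol = 0.016978 mol
mol H = 2 × 0.2804 g H₂O ÷ 18.015 g/mol = 0.031130 mol
From the AgBr data: mol Br per gram of compound = (0.7125 ÷ 187.772) ÷ 0.6187 = 0.0061330 mol/g, so in the 0.4614 g combustion sample mol Br = 0.0028298 mol
Divide by the smallest (0.0028298 mol): C 6.000, H 11.001, Br 1.000

C6H11Br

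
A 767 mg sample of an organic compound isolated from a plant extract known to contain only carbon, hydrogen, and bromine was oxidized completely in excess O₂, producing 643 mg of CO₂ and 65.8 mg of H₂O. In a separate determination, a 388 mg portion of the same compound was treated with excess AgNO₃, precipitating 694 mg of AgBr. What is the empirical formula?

C2HBr

mol C = 0.643 g CO₂ ÷ 44.009 g/mol = 0.01461 mol
mol H = 2 × 0.0658 g H₂O ÷ 18.015 g/mol = 0.007305 mol
From the AgBr data: mol Br per gram of compound = (0.694 ÷ 187.772) ÷ 0.388 = 0.009526 mol/g, so in the 0.767 g combustion sample mol Br = 0.007306 mol
Divide by the smallest (0.007305 mol): C 2.000, H 1.000, Br 1.000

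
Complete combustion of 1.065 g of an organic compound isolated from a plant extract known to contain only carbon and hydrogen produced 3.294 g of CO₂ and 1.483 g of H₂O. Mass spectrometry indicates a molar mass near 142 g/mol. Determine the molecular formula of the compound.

mol C = 3.294 g CO₂ ÷ 44.009 g/mol = 0.074848 mol
mol H = 2 × 1.483 g H₂O ÷ 18.015 g/mol = 0.16464 mol
Divide by the smallest (0.074848 mol): C 1.000, H 2.200
Multiplying each by 5 gives whole numbers: C 5.00, H 11.00
Empirical formula: C5H11
Empirical-formula mass = 71.14 g/mol; 142 ÷ 71.14 ≈ 2, so the molecular formula is C10H22.

C10H22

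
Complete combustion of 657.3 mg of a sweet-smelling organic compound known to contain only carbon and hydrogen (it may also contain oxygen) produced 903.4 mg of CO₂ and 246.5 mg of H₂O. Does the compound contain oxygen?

mol C = 0.9034 g CO₂ ÷ 44.009 g/mol = 0.020528 mol
mol H = 2 × 0.2465 g H₂O ÷ 18.015 g/mol = 0.027366 mol
C and H account for only 0.27414 g of the 0.6573 g sample; the remaining 0.38316 g must be oxygen.

yes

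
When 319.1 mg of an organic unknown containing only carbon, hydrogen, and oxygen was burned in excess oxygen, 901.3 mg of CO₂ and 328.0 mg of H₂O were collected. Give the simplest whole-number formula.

C9H16O

mol C = 0.9013 g CO₂ ÷ 44.009 g/mol = 0.020480 mol
mol H = 2 × 0.3280 g H₂O ÷ 18.015 g/mol = 0.036414 mol
mass O = 0.3191 − (0.24598 + 0.036705) = 0.036410 g → mol O = 0.036410 ÷ 15.999 = 0.0022758 mol
Divide by the smallest (0.0022758 mol): C 8.999, H 16.001, O 1.000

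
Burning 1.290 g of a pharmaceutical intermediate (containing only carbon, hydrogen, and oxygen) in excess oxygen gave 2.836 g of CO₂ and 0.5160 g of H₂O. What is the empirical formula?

mol C = 2.836 g CO₂ ÷ 44.009 g/mol = 0.064441 mol
mol H = 2 × 0.5160 g H₂O ÷ 18.015 g/mol = 0.057286 mol
mass O = 1.290 − (0.77401 + 0.057744) = 0.45825 g → mol O = 0.45825 ÷ 15.999 = 0.028642 mol
Divide by the smallest (0.028642 mol): C 2.250, H 2.000, O 1.000
Multiplying each by 4 gives whole numbers: C 9.00, H 8.00, O 4.00

C9H8O4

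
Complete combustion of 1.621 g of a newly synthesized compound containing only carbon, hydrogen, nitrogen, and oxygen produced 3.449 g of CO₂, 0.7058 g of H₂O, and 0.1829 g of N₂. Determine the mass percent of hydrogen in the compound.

4.87%

mol C = 3.449 g CO₂ ÷ 44.009 g/mol = 0.078370 mol
mol H = 2 × 0.7058 g H₂O ÷ 18.015 g/mol = 0.078357 mol
mol N = 2 × 0.1829 g N₂ ÷ 28.014 g/mol = 0.013058 mol
mass O = 1.621 − (0.94131 + 0.078984 + 0.18290) = 0.41781 g → mol O = 0.41781 ÷ 15.999 = 0.026115 mol
mass % H = 0.078984 g ÷ 1.621 g × 100%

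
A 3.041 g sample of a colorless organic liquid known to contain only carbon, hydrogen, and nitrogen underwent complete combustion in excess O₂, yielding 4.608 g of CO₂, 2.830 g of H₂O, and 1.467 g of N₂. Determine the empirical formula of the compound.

mol C = 4.608 g CO₂ ÷ 44.009 g/mol = 0.10471 mol
mol H = 2 × 2.830 g H₂O ÷ 18.015 g/mol = 0.31418 mol
mol N = 2 × 1.467 g N₂ ÷ 28.014 g/mol = 0.10473 mol
Divide by the smallest (0.10471 mol): C 1.000, H 3.001, N 1.000

CH3N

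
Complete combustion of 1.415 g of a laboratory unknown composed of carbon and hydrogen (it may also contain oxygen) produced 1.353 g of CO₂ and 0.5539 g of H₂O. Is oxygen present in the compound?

yes

mol C = 1.353 g CO₂ ÷ 44.009 g/mol = 0.030744 mol
mol H = 2 × 0.5539 g H₂O ÷ 18.015 g/mol = 0.061493 mol
C and H account for only 0.43125 g of the 1.415 g sample; the remaining 0.98375 g must be oxygen.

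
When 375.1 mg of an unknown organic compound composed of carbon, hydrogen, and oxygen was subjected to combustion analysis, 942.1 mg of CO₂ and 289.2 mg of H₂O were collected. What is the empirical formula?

C4H6O

mol C = 0.9421 g CO₂ ÷ 44.009 g/mol = 0.021407 mol
mol H = 2 × 0.2892 g H₂O ÷ 18.015 g/mol = 0.032107 mol
mass O = 0.3751 − (0.25712 + 0.032363) = 0.085617 g → mol O = 0.085617 ÷ 15.999 = 0.0053514 mol
Divide by the smallest (0.0053514 mol): C 4.000, H 6.000, O 1.000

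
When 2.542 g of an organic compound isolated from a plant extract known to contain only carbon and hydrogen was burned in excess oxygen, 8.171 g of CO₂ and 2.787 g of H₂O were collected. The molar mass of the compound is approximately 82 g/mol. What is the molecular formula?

mol C = 8.171 g CO₂ ÷ 44.009 g/mol = 0.18567 mol
mol H = 2 × 2.787 g H₂O ÷ 18.015 g/mol = 0.30941 mol
Divide by the smallest (0.18567 mol): C 1.000, H 1.666
Multiplying each by 3 gives whole numbers: C 3.00, H 5.00
Empirical formula: C3H5
Empirical-formula mass = 41.07 g/mol; 82 ÷ 41.07 ≈ 2, so the molecular formula is C6H10.

C6H10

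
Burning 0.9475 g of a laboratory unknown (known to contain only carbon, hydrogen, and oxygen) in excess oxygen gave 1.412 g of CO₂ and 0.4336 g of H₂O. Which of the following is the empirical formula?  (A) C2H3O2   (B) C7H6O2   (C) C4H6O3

(A) C2H3O2

mol C = 1.412 g CO₂ ÷ 44.009 g/mol = 0.032084 mol
mol H = 2 × 0.4336 g H₂O ÷ 18.015 g/mol = 0.048138 mol
mass O = 0.9475 − (0.38537 + 0.048523) = 0.51361 g → mol O = 0.51361 ÷ 15.999 = 0.032103 mol
Divide by the smallest (0.032084 mol): C 1.000, H 1.500, O 1.001
Multiplying each by 2 gives whole numbers: C 2.00, H 3.00, O 2.00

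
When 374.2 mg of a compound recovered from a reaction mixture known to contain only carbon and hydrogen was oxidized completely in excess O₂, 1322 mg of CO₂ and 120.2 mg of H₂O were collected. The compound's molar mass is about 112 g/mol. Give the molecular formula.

C9H4

mol C = 1.322 g CO₂ ÷ 44.009 g/mol = 0.030039 mol
mol H = 2 × 0.1202 g H₂O ÷ 18.015 g/mol = 0.013344 mol
Divide by the smallest (0.013344 mol): C 2.251, H 1.000
Multiplying each by 4 gives whole numbers: C 9.00, H 4.00
Empirical formula: C9H4
Empirical-formula mass = 112.13 g/mol; 112 ÷ 112.13 ≈ 1, so the molecular formula is C9H4.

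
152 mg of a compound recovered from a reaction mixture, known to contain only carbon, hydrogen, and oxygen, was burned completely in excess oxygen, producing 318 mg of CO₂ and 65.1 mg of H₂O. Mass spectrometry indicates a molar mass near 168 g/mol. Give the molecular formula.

C8H8O4

mol C = 0.318 g CO₂ ÷ 44.009 g/mol = 0.007226 mol
mol H = 2 × 0.0651 g H₂O ÷ 18.015 g/mol = 0.007227 mol
mass O = 0.152 − (0.08679 + 0.007285) = 0.05793 g → mol O = 0.05793 ÷ 15.999 = 0.003621 mol
Divide by the smallest (0.003621 mol): C 1.996, H 1.996, O 1.000
Empirical formula: C2H2O
Empirical-formula mass = 42.04 g/mol; 168 ÷ 42.04 ≈ 4, so the molecular formula is C8H8O4.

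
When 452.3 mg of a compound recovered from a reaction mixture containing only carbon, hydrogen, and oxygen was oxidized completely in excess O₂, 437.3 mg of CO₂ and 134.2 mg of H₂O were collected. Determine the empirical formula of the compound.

C2H3O4

mol C = 0.4373 g CO₂ ÷ 44.009 g/mol = 0.0099366 mol
mol H = 2 × 0.1342 g H₂O ÷ 18.015 g/mol = 0.014899 mol
mass O = 0.4523 − (0.11935 + 0.015018) = 0.31793 g → mol O = 0.31793 ÷ 15.999 = 0.019872 mol
Divide by the smallest (0.0099366 mol): C 1.000, H 1.499, O 2.000
Multiplying each by 2 gives whole numbers: C 2.00, H 3.00, O 4.00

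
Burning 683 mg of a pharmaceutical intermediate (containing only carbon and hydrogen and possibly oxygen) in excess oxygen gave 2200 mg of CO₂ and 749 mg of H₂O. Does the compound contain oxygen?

no

mol C = 2.20 g CO₂ ÷ 44.009 g/mol = 0.04999 mol
mol H = 2 × 0.749 g H₂O ÷ 18.015 g/mol = 0.08315 mol
C and H together account for 0.6842 g — essentially the entire 0.683 g sample — so the compound contains no oxygen.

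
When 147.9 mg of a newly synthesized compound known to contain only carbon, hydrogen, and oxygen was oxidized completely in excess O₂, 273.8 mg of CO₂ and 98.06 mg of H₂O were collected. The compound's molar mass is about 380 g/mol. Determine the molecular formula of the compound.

mol C = 0.2738 g CO₂ ÷ 44.009 g/mol = 0.0062215 mol
mol H = 2 × 0.09806 g H₂O ÷ 18.015 g/mol = 0.010886 mol
mass O = 0.1479 − (0.074726 + 0.010974) = 0.062201 g → mol O = 0.062201 ÷ 15.999 = 0.0038878 mol
Divide by the smallest (0.0038878 mol): C 1.600, H 2.800, O 1.000
Multiplying each by 5 gives whole numbers: C 8.00, H 14.00, O 5.00
Empirical formula: C8H14O5
Empirical-formula mass = 190.19 g/mol; 380 ÷ 190.19 ≈ 2, so the molecular formula is C16H28O10.

C16H28O10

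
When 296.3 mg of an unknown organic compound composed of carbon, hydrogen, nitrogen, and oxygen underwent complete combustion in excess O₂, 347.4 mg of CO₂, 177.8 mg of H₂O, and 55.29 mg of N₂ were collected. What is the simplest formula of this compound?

mol C = 0.3474 g CO₂ ÷ 44.009 g/mol = 0.0078938 mol
mol H = 2 × 0.1778 g H₂O ÷ 18.015 g/mol = 0.019739 mol
mol N = 2 × 0.05529 g N₂ ÷ 28.014 g/mol = 0.0039473 mol
mass O = 0.2963 − (0.094813 + 0.019897 + 0.055290) = 0.12630 g → mol O = 0.12630 ÷ 15.999 = 0.0078942 mol
Divide by the smallest (0.0039473 mol): C 2.000, H 5.001, N 1.000, O 2.000

C2H5NO2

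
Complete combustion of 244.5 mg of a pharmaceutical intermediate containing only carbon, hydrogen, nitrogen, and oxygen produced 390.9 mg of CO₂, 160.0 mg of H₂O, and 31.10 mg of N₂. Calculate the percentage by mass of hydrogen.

7.32%

mol C = 0.3909 g CO₂ ÷ 44.009 g/mol = 0.0088823 mol
mol H = 2 × 0.1600 g H₂O ÷ 18.015 g/mol = 0.017763 mol
mol N = 2 × 0.03110 g N₂ ÷ 28.014 g/mol = 0.0022203 mol
mass O = 0.2445 − (0.10668 + 0.017905 + 0.031100) = 0.088810 g → mol O = 0.088810 ÷ 15.999 = 0.0055510 mol
mass % H = 0.017905 g ÷ 0.2445 g × 100%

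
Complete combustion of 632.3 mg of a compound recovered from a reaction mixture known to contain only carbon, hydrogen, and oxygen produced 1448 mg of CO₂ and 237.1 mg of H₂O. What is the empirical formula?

C5H4O2

mol C = 1.448 g CO₂ ÷ 44.009 g/mol = 0.032902 mol
mol H = 2 × 0.2371 g H₂O ÷ 18.015 g/mol = 0.026323 mol
mass O = 0.6323 − (0.39519 + 0.026533) = 0.21058 g → mol O = 0.21058 ÷ 15.999 = 0.013162 mol
Divide by the smallest (0.013162 mol): C 2.500, H 2.000, O 1.000
Multiplying each by 2 gives whole numbers: C 5.00, H 4.00, O 2.00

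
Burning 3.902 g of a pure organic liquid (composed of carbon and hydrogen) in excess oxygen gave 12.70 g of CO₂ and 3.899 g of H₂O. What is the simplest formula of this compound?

C2H3

mol C = 12.70 g CO₂ ÷ 44.009 g/mol = 0.28858 mol
mol H = 2 × 3.899 g H₂O ÷ 18.015 g/mol = 0.43286 mol
Divide by the smallest (0.28858 mol): C 1.000, H 1.500
Multiplying each by 2 gives whole numbers: C 2.00, H 3.00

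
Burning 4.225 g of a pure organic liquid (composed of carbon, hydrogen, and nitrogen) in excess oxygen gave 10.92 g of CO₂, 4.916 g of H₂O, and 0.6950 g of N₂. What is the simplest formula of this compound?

mol C = 10.92 g CO₂ ÷ 44.009 g/mol = 0.24813 mol
mol H = 2 × 4.916 g H₂O ÷ 18.015 g/mol = 0.54577 mol
mol N = 2 × 0.6950 g N₂ ÷ 28.014 g/mol = 0.049618 mol
Divide by the smallest (0.049618 mol): C 5.001, H 10.999, N 1.000

C5H11N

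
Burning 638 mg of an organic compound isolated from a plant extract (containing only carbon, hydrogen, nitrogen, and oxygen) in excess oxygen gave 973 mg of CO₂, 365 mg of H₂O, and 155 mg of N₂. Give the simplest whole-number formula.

C6H11N3O3

mol C = 0.973 g CO₂ ÷ 44.009 g/mol = 0.02211 mol
mol H = 2 × 0.365 g H₂O ÷ 18.015 g/mol = 0.04052 mol
mol N = 2 × 0.155 g N₂ ÷ 28.014 g/mol = 0.01107 mol
mass O = 0.638 − (0.2656 + 0.04085 + 0.1550) = 0.1766 g → mol O = 0.1766 ÷ 15.999 = 0.01104 mol
Divide by the smallest (0.01104 mol): C 2.003, H 3.671, N 1.003, O 1.000
Multiplying each by 3 gives whole numbers: C 6.01, H 11.01, N 3.01, O 3.00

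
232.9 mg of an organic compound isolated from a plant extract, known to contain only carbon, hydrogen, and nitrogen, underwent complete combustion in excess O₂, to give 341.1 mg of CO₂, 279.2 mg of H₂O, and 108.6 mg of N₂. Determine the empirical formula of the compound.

CH4N

mol C = 0.3411 g CO₂ ÷ 44.009 g/mol = 0.0077507 mol
mol H = 2 × 0.2792 g H₂O ÷ 18.015 g/mol = 0.030996 mol
mol N = 2 × 0.1086 g N₂ ÷ 28.014 g/mol = 0.0077533 mol
Divide by the smallest (0.0077507 mol): C 1.000, H 3.999, N 1.000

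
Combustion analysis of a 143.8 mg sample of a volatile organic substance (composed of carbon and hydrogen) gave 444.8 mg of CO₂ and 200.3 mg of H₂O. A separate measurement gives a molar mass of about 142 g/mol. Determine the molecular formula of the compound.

C10H22

mol C = 0.4448 g CO₂ ÷ 44.009 g/mol = 0.010107 mol
mol H = 2 × 0.2003 g H₂O ÷ 18.015 g/mol = 0.022237 mol
Divide by the smallest (0.010107 mol): C 1.000, H 2.200
Multiplying each by 5 gives whole numbers: C 5.00, H 11.00
Empirical formula: C5H11
Empirical-formula mass = 71.14 g/mol; 142 ÷ 71.14 ≈ 2, so the molecular formula is C10H22.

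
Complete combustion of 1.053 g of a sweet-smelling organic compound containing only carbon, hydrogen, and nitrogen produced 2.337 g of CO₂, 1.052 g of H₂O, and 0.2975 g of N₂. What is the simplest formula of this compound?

C5H11N2

mol C = 2.337 g CO₂ ÷ 44.009 g/mol = 0.053103 mol
mol H = 2 × 1.052 g H₂O ÷ 18.015 g/mol = 0.11679 mol
mol N = 2 × 0.2975 g N₂ ÷ 28.014 g/mol = 0.021239 mol
Divide by the smallest (0.021239 mol): C 2.500, H 5.499, N 1.000
Multiplying each by 2 gives whole numbers: C 5.00, H 11.00, N 2.00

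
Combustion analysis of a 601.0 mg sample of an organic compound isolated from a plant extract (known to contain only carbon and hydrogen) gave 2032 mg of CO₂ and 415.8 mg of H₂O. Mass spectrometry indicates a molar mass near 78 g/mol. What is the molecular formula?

mol C = 2.032 g CO₂ ÷ 44.009 g/mol = 0.046172 mol
mol H = 2 × 0.4158 g H₂O ÷ 18.015 g/mol = 0.046162 mol
Divide by the smallest (0.046162 mol): C 1.000, H 1.000
Empirical formula: CH
Empirical-formula mass = 13.02 g/mol; 78 ÷ 13.02 ≈ 6, so the molecular formula is C6H6.

C6H6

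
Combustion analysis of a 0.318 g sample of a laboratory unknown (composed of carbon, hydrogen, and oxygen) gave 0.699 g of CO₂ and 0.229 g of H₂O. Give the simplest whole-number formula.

C5H8O2

mol C = 0.699 g CO₂ ÷ 44.009 g/mol = 0.01588 mol
mol H = 2 × 0.229 g H₂O ÷ 18.015 g/mol = 0.02542 mol
mass O = 0.318 − (0.1908 + 0.02563) = 0.1016 g → mol O = 0.1016 ÷ 15.999 = 0.006350 mol
Divide by the smallest (0.006350 mol): C 2.501, H 4.003, O 1.000
Multiplying each by 2 gives whole numbers: C 5.00, H 8.01, O 2.00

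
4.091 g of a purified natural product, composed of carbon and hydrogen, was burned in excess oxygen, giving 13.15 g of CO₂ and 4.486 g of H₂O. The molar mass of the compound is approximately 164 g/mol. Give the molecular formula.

C12H20

mol C = 13.15 g CO₂ ÷ 44.009 g/mol = 0.29880 mol
mol H = 2 × 4.486 g H₂O ÷ 18.015 g/mol = 0.49803 mol
Divide by the smallest (0.29880 mol): C 1.000, H 1.667
Multiplying each by 3 gives whole numbers: C 3.00, H 5.00
Empirical formula: C3H5
Empirical-formula mass = 41.07 g/mol; 164 ÷ 41.07 ≈ 4, so the molecular formula is C12H20.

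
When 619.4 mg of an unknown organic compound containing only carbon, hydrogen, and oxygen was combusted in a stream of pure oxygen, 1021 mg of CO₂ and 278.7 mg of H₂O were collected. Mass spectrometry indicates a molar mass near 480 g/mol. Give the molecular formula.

mol C = 1.021 g CO₂ ÷ 44.009 g/mol = 0.023200 mol
mol H = 2 × 0.2787 g H₂O ÷ 18.015 g/mol = 0.030941 mol
mass O = 0.6194 − (0.27865 + 0.031188) = 0.30956 g → mol O = 0.30956 ÷ 15.999 = 0.019349 mol
Divide by the smallest (0.019349 mol): C 1.199, H 1.599, O 1.000
Multiplying each by 5 gives whole numbers: C 6.00, H 8.00, O 5.00
Empirical formula: C6H8O5
Empirical-formula mass = 160.12 g/mol; 480 ÷ 160.12 ≈ 3, so the molecular formula is C18H24O15.

C18H24O15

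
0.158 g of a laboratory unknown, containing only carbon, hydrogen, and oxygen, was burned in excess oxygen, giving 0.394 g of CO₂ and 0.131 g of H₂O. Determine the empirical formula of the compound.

mol C = 0.394 g CO₂ ÷ 44.009 g/mol = 0.008953 mol
mol H = 2 × 0.131 g H₂O ÷ 18.015 g/mol = 0.01454 mol
mass O = 0.158 − (0.1075 + 0.01466) = 0.03581 g → mol O = 0.03581 ÷ 15.999 = 0.002238 mol
Divide by the smallest (0.002238 mol): C 4.000, H 6.498, O 1.000
Multiplying each by 2 gives whole numbers: C 8.00, H 13.00, O 2.00

C8H13O2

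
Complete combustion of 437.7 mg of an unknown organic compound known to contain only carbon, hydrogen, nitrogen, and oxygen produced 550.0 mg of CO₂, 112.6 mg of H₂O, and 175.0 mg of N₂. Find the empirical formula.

mol C = 0.5500 g CO₂ ÷ 44.009 g/mol = 0.012497 mol
mol H = 2 × 0.1126 g H₂O ÷ 18.015 g/mol = 0.012501 mol
mol N = 2 × 0.1750 g N₂ ÷ 28.014 g/mol = 0.012494 mol
mass O = 0.4377 − (0.15011 + 0.012601 + 0.17500) = 0.099993 g → mol O = 0.099993 ÷ 15.999 = 0.0062499 mol
Divide by the smallest (0.0062499 mol): C 2.000, H 2.000, N 1.999, O 1.000

C2H2N2O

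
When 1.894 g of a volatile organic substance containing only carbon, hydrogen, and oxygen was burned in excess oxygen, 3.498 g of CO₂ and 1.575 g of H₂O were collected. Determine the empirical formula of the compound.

mol C = 3.498 g CO₂ ÷ 44.009 g/mol = 0.079484 mol
mol H = 2 × 1.575 g H₂O ÷ 18.015 g/mol = 0.17485 mol
mass O = 1.894 − (0.95468 + 0.17625) = 0.76307 g → mol O = 0.76307 ÷ 15.999 = 0.047695 mol
Divide by the smallest (0.047695 mol): C 1.667, H 3.666, O 1.000
Multiplying each by 3 gives whole numbers: C 5.00, H 11.00, O 3.00

C5H11O3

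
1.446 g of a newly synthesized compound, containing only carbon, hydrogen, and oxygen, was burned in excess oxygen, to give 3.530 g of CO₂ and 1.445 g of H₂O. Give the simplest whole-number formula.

C4H8O

mol C = 3.530 g CO₂ ÷ 44.009 g/mol = 0.080211 mol
mol H = 2 × 1.445 g H₂O ÷ 18.015 g/mol = 0.16042 mol
mass O = 1.446 − (0.96341 + 0.16171) = 0.32088 g → mol O = 0.32088 ÷ 15.999 = 0.020056 mol
Divide by the smallest (0.020056 mol): C 3.999, H 7.999, O 1.000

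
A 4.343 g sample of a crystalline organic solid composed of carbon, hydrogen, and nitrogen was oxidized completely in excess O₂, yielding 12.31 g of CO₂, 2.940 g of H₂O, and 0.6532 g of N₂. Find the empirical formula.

mol C = 12.31 g CO₂ ÷ 44.009 g/mol = 0.27972 mol
mol H = 2 × 2.940 g H₂O ÷ 18.015 g/mol = 0.32639 mol
mol N = 2 × 0.6532 g N₂ ÷ 28.014 g/mol = 0.046634 mol
Divide by the smallest (0.046634 mol): C 5.998, H 6.999, N 1.000

C6H7N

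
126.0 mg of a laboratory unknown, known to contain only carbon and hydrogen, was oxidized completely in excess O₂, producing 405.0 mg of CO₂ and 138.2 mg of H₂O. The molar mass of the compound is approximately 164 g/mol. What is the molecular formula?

C12H20

mol C = 0.4050 g CO₂ ÷ 44.009 g/mol = 0.0092027 mol
mol H = 2 × 0.1382 g H₂O ÷ 18.015 g/mol = 0.015343 mol
Divide by the smallest (0.0092027 mol): C 1.000, H 1.667
Multiplying each by 3 gives whole numbers: C 3.00, H 5.00
Empirical formula: C3H5
Empirical-formula mass = 41.07 g/mol; 164 ÷ 41.07 ≈ 4, so the molecular formula is C12H20.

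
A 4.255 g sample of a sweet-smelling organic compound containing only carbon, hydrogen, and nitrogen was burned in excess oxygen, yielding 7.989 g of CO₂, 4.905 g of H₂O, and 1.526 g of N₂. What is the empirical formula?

mol C = 7.989 g CO₂ ÷ 44.009 g/mol = 0.18153 mol
mol H = 2 × 4.905 g H₂O ÷ 18.015 g/mol = 0.54455 mol
mol N = 2 × 1.526 g N₂ ÷ 28.014 g/mol = 0.10895 mol
Divide by the smallest (0.10895 mol): C 1.666, H 4.998, N 1.000
Multiplying each by 3 gives whole numbers: C 5.00, H 15.00, N 3.00

C5H15N3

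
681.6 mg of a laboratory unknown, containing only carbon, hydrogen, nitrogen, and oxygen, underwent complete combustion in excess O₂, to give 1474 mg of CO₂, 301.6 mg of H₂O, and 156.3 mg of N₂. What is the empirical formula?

mol C = 1.474 g CO₂ ÷ 44.009 g/mol = 0.033493 mol
mol H = 2 × 0.3016 g H₂O ÷ 18.015 g/mol = 0.033483 mol
mol N = 2 × 0.1563 g N₂ ÷ 28.014 g/mol = 0.011159 mol
mass O = 0.6816 − (0.40229 + 0.033751 + 0.15630) = 0.089263 g → mol O = 0.089263 ÷ 15.999 = 0.0055793 mol
Divide by the smallest (0.0055793 mol): C 6.003, H 6.001, N 2.000, O 1.000

C6H6N2O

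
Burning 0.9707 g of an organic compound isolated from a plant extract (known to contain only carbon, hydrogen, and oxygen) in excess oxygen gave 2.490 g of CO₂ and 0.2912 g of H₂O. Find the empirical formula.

C7H4O2

mol C = 2.490 g CO₂ ÷ 44.009 g/mol = 0.056579 mol
mol H = 2 × 0.2912 g H₂O ÷ 18.015 g/mol = 0.032329 mol
mass O = 0.9707 − (0.67957 + 0.032587) = 0.25854 g → mol O = 0.25854 ÷ 15.999 = 0.016160 mol
Divide by the smallest (0.016160 mol): C 3.501, H 2.001, O 1.000
Multiplying each by 2 gives whole numbers: C 7.00, H 4.00, O 2.00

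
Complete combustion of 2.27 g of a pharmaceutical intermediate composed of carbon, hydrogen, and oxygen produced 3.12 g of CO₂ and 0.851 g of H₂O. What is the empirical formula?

mol C = 3.12 g CO₂ ÷ 44.009 g/mol = 0.07089 mol
mol H = 2 × 0.851 g H₂O ÷ 18.015 g/mol = 0.09448 mol
mass O = 2.27 − (0.8515 + 0.09523) = 1.323 g → mol O = 1.323 ÷ 15.999 = 0.08271 mol
Divide by the smallest (0.07089 mol): C 1.000, H 1.333, O 1.167
Multiplying each by 6 gives whole numbers: C 6.00, H 8.00, O 7.00

C6H8O7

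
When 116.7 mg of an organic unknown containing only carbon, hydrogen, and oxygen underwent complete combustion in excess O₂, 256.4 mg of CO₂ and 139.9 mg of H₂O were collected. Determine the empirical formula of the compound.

C3H8O

mol C = 0.2564 g CO₂ ÷ 44.009 g/mol = 0.0058261 mol
mol H = 2 × 0.1399 g H₂O ÷ 18.015 g/mol = 0.015532 mol
mass O = 0.1167 − (0.069977 + 0.015656) = 0.031067 g → mol O = 0.031067 ÷ 15.999 = 0.0019418 mol
Divide by the smallest (0.0019418 mol): C 3.000, H 7.998, O 1.000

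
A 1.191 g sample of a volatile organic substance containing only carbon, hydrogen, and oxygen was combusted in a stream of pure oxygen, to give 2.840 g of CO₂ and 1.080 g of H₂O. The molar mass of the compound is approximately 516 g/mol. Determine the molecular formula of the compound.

mol C = 2.840 g CO₂ ÷ 44.009 g/mol = 0.064532 mol
mol H = 2 × 1.080 g H₂O ÷ 18.015 g/mol = 0.11990 mol
mass O = 1.191 − (0.77510 + 0.12086) = 0.29504 g → mol O = 0.29504 ÷ 15.999 = 0.018441 mol
Divide by the smallest (0.018441 mol): C 3.499, H 6.502, O 1.000
Multiplying each by 2 gives whole numbers: C 7.00, H 13.00, O 2.00
Empirical formula: C7H13O2
Empirical-formula mass = 129.18 g/mol; 516 ÷ 129.18 ≈ 4, so the molecular formula is C28H52O8.

C28H52O8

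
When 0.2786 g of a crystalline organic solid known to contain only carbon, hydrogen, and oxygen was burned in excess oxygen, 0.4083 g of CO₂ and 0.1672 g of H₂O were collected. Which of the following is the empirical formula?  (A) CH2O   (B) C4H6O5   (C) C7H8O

(A) CH2O

mol C = 0.4083 g CO₂ ÷ 44.009 g/mol = 0.0092776 mol
mol H = 2 × 0.1672 g H₂O ÷ 18.015 g/mol = 0.018562 mol
mass O = 0.2786 − (0.11143 + 0.018711) = 0.14846 g → mol O = 0.14846 ÷ 15.999 = 0.0092790 mol
Divide by the smallest (0.0092776 mol): C 1.000, H 2.001, O 1.000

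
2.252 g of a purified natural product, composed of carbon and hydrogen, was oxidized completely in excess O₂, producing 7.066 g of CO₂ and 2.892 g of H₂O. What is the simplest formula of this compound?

CH2

mol C = 7.066 g CO₂ ÷ 44.009 g/mol = 0.16056 mol
mol H = 2 × 2.892 g H₂O ÷ 18.015 g/mol = 0.32107 mol
Divide by the smallest (0.16056 mol): C 1.000, H 2.000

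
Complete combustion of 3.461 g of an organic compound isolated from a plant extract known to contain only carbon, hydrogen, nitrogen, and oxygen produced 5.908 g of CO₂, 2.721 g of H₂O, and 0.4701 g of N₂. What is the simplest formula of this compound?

mol C = 5.908 g CO₂ ÷ 44.009 g/mol = 0.13425 mol
mol H = 2 × 2.721 g H₂O ÷ 18.015 g/mol = 0.30208 mol
mol N = 2 × 0.4701 g N₂ ÷ 28.014 g/mol = 0.033562 mol
mass O = 3.461 − (1.6124 + 0.30450 + 0.47010) = 1.0740 g → mol O = 1.0740 ÷ 15.999 = 0.067128 mol
Divide by the smallest (0.033562 mol): C 4.000, H 9.001, N 1.000, O 2.000

C4H9NO2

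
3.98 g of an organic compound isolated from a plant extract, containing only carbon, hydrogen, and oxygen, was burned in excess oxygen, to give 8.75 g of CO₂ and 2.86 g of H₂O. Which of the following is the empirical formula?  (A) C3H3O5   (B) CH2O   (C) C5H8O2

mol C = 8.75 g CO₂ ÷ 44.009 g/mol = 0.1988 mol
mol H = 2 × 2.86 g H₂O ÷ 18.015 g/mol = 0.3175 mol
mass O = 3.98 − (2.388 + 0.3201) = 1.272 g → mol O = 1.272 ÷ 15.999 = 0.07950 mol
Divide by the smallest (0.07950 mol): C 2.501, H 3.994, O 1.000
Multiplying each by 2 gives whole numbers: C 5.00, H 7.99, O 2.00

(C) C5H8O2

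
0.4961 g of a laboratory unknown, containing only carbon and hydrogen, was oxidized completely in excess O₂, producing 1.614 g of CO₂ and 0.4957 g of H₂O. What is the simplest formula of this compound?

C2H3

mol C = 1.614 g CO₂ ÷ 44.009 g/mol = 0.036674 mol
mol H = 2 × 0.4957 g H₂O ÷ 18.015 g/mol = 0.055032 mol
Divide by the smallest (0.036674 mol): C 1.000, H 1.501
Multiplying each by 2 gives whole numbers: C 2.00, H 3.00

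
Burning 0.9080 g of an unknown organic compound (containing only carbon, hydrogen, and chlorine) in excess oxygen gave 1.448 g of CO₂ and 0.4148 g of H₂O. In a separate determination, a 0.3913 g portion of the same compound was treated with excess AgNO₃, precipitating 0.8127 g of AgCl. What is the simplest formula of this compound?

C5H7Cl2

mol C = 1.448 g CO₂ ÷ 44.009 g/mol = 0.032902 mol
mol H = 2 × 0.4148 g H₂O ÷ 18.015 g/mol = 0.046051 mol
From the AgCl data: mol Cl per gram of compound = (0.8127 ÷ 143.318) ÷ 0.3913 = 0.014492 mol/g, so in the 0.9080 g combustion sample mol Cl = 0.013158 mol
Divide by the smallest (0.013158 mol): C 2.500, H 3.500, Cl 1.000
Multiplying each by 2 gives whole numbers: C 5.00, H 7.00, Cl 2.00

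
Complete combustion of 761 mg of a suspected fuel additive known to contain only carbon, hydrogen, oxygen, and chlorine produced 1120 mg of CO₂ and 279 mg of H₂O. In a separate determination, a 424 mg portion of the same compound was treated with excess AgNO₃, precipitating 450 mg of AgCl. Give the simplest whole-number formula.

C9H11Cl2O5

mol C = 1.12 g CO₂ ÷ 44.009 g/mol = 0.02545 mol
mol H = 2 × 0.279 g H₂O ÷ 18.015 g/mol = 0.03097 mol
From the AgCl data: mol Cl per gram of compound = (0.450 ÷ 143.318) ÷ 0.424 = 0.007405 mol/g, so in the 0.761 g combustion sample mol Cl = 0.005635 mol
mass O = 0.761 − (0.3057 + 0.03122 + 0.1998) = 0.2243 g → mol O = 0.2243 ÷ 15.999 = 0.01402 mol
Divide by the smallest (0.005635 mol): C 4.516, H 5.496, Cl 1.000, O 2.488
Multiplying each by 2 gives whole numbers: C 9.03, H 10.99, Cl 2.00, O 4.98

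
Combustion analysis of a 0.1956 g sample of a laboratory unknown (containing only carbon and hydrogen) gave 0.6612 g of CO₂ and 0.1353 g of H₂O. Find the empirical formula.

CH

mol C = 0.6612 g CO₂ ÷ 44.009 g/mol = 0.015024 mol
mol H = 2 × 0.1353 g H₂O ÷ 18.015 g/mol = 0.015021 mol
Divide by the smallest (0.015021 mol): C 1.000, H 1.000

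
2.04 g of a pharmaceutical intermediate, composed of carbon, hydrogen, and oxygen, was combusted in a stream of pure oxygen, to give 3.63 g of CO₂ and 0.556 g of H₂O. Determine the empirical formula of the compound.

C4H3O3

mol C = 3.63 g CO₂ ÷ 44.009 g/mol = 0.08248 mol
mol H = 2 × 0.556 g H₂O ÷ 18.015 g/mol = 0.06173 mol
mass O = 2.04 − (0.9907 + 0.06222) = 0.9871 g → mol O = 0.9871 ÷ 15.999 = 0.06170 mol
Divide by the smallest (0.06170 mol): C 1.337, H 1.000, O 1.000
Multiplying each by 3 gives whole numbers: C 4.01, H 3.00, O 3.00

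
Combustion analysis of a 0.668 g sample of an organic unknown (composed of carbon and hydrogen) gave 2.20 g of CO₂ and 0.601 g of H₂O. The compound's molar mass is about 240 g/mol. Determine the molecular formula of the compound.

C18H24

mol C = 2.20 g CO₂ ÷ 44.009 g/mol = 0.04999 mol
mol H = 2 × 0.601 g H₂O ÷ 18.015 g/mol = 0.06672 mol
Divide by the smallest (0.04999 mol): C 1.000, H 1.335
Multiplying each by 3 gives whole numbers: C 3.00, H 4.00
Empirical formula: C3H4
Empirical-formula mass = 40.06 g/mol; 240 ÷ 40.06 ≈ 6, so the molecular formula is C18H24.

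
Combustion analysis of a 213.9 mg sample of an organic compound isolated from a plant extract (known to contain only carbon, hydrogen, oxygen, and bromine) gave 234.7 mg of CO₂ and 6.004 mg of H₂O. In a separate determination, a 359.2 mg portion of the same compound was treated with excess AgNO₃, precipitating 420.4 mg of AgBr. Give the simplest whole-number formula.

mol C = 0.2347 g CO₂ ÷ 44.009 g/mol = 0.0053330 mol
mol H = 2 × 0.006004 g H₂O ÷ 18.015 g/mol = 0.00066656 mol
From the AgBr data: mol Br per gram of compound = (0.4204 ÷ 187.772) ÷ 0.3592 = 0.0062330 mol/g, so in the 0.2139 g combustion sample mol Br = 0.0013332 mol
mass O = 0.2139 − (0.064055 + 0.00067189 + 0.10653) = 0.042643 g → mol O = 0.042643 ÷ 15.999 = 0.0026653 mol
Divide by the smallest (0.00066656 mol): C 8.001, H 1.000, Br 2.000, O 3.999

C8HBr2O4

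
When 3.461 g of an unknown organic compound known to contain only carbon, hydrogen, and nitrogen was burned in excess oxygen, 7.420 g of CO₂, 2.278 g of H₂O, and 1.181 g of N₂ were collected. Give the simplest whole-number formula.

mol C = 7.420 g CO₂ ÷ 44.009 g/mol = 0.16860 mol
mol H = 2 × 2.278 g H₂O ÷ 18.015 g/mol = 0.25290 mol
mol N = 2 × 1.181 g N₂ ÷ 28.014 g/mol = 0.084315 mol
Divide by the smallest (0.084315 mol): C 2.000, H 2.999, N 1.000

C2H3N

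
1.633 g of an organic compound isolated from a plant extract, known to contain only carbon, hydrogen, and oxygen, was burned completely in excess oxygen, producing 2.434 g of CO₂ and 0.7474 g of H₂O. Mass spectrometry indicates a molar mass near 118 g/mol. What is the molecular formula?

mol C = 2.434 g CO₂ ÷ 44.009 g/mol = 0.055307 mol
mol H = 2 × 0.7474 g H₂O ÷ 18.015 g/mol = 0.082975 mol
mass O = 1.633 − (0.66429 + 0.083639) = 0.88507 g → mol O = 0.88507 ÷ 15.999 = 0.055320 mol
Divide by the smallest (0.055307 mol): C 1.000, H 1.500, O 1.000
Multiplying each by 2 gives whole numbers: C 2.00, H 3.00, O 2.00
Empirical formula: C2H3O2
Empirical-formula mass = 59.04 g/mol; 118 ÷ 59.04 ≈ 2, so the molecular formula is C4H6O4.

C4H6O4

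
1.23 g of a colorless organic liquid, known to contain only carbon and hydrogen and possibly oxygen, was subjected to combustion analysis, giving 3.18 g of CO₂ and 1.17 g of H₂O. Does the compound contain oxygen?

mol C = 3.18 g CO₂ ÷ 44.009 g/mol = 0.07226 mol
mol H = 2 × 1.17 g H₂O ÷ 18.015 g/mol = 0.1299 mol
C and H account for only 0.9988 g of the 1.23 g sample; the remaining 0.2312 g must be oxygen.

yes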